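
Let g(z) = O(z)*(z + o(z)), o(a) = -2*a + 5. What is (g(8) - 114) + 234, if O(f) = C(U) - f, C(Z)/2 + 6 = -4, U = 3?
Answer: 204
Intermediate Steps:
o(a) = 5 - 2*a
C(Z) = -20 (C(Z) = -12 + 2*(-4) = -12 - 8 = -20)
O(f) = -20 - f
g(z) = (-20 - z)*(5 - z) (g(z) = (-20 - z)*(z + (5 - 2*z)) = (-20 - z)*(5 - z))
(g(8) - 114) + 234 = ((-5 + 8)*(20 + 8) - 114) + 234 = (3*28 - 114) + 234 = (84 - 114) + 234 = -30 + 234 = 204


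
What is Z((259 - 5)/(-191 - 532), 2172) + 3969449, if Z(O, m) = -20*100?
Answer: 3967449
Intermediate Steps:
Z(O, m) = -2000
Z((259 - 5)/(-191 - 532), 2172) + 3969449 = -2000 + 3969449 = 3967449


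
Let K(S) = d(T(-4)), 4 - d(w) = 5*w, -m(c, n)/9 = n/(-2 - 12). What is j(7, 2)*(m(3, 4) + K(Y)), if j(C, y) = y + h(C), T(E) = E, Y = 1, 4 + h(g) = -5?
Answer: -186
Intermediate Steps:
h(g) = -9 (h(g) = -4 - 5 = -9)
m(c, n) = 9*n/14 (m(c, n) = -9*n/(-2 - 12) = -9*n/(-14) = -(-9)*n/14 = 9*n/14)
d(w) = 4 - 5*w
j(C, y) = -9 + y (j(C, y) = y - 9 = -9 + y)
K(S) = 24 (K(S) = 4 - 5*(-4) = 4 + 20 = 24)
j(7, 2)*(m(3, 4) + K(Y)) = (-9 + 2)*((9/14)*4 + 24) = -7*(18/7 + 24) = -7*186/7 = -186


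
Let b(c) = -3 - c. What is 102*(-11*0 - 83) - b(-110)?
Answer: -8573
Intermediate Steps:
102*(-11*0 - 83) - b(-110) = 102*(-11*0 - 83) - (-3 - 1*(-110)) = 102*(0 - 83) - (-3 + 110) = 102*(-83) - 1*107 = -8466 - 107 = -8573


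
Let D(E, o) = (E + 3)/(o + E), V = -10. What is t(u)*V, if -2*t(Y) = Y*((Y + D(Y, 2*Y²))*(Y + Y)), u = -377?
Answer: -403478636470/753 ≈ -5.3583e+8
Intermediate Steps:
D(E, o) = (3 + E)/(E + o)
t(Y) = -Y²*(Y + (3 + Y)/(Y + 2*Y²)) (t(Y) = -Y*(Y + (3 + Y)/(Y + 2*Y²))*(Y + Y)/2 = -Y*(Y + (3 + Y)/(Y + 2*Y²))*(2*Y)/2 = -Y*2*Y*(Y + (3 + Y)/(Y + 2*Y²))/2 = -Y²*(Y + (3 + Y)/(Y + 2*Y²)))
t(u)*V = -377*(-3 - 1*(-377) - 1*(-377)²*(1 + 2*(-377)))/(1 + 2*(-377))*(-10) = -377*(-3 + 377 - 1*142129*(1 - 754))/(1 - 754)*(-10) = -377*(-3 + 377 - 1*142129*(-753))/(-753)*(-10) = -377*(-1/753)*(-3 + 377 + 107023137)*(-10) = -377*(-1/753)*107023511*(-10) = (40347863647/753)*(-10) = -403478636470/753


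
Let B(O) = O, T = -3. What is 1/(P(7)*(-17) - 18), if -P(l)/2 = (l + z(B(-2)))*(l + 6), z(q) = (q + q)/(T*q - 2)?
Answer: 1/2634 ≈ 0.00037965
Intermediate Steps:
z(q) = 2*q/(-2 - 3*q) (z(q) = (q + q)/(-3*q - 2) = (2*q)/(-2 - 3*q) = 2*q/(-2 - 3*q))
P(l) = -2*(-1 + l)*(6 + l) (P(l) = -2*(l - 2*(-2)/(2 + 3*(-2)))*(l + 6) = -2*(l - 2*(-2)/(2 - 6))*(6 + l) = -2*(l - 2*(-2)/(-4))*(6 + l) = -2*(l - 2*(-2)*(-¼))*(6 + l) = -2*(l - 1)*(6 + l) = -2*(-1 + l)*(6 + l))
1/(P(7)*(-17) - 18) = 1/((12 - 10*7 - 2*7²)*(-17) - 18) = 1/((12 - 70 - 2*49)*(-17) - 18) = 1/((12 - 70 - 98)*(-17) - 18) = 1/(-156*(-17) - 18) = 1/(2652 - 18) = 1/2634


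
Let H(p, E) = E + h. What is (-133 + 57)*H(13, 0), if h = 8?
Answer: -608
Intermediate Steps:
H(p, E) = 8 + E (H(p, E) = E + 8 = 8 + E)
(-133 + 57)*H(13, 0) = (-133 + 57)*(8 + 0) = -76*8 = -608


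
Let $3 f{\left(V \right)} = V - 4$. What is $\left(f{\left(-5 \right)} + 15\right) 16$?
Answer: $192$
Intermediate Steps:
$f{\left(V \right)} = - \frac{4}{3} + \frac{V}{3}$ ($f{\left(V \right)} = \frac{V - 4}{3} = \frac{-4 + V}{3} = - \frac{4}{3} + \frac{V}{3}$)
$\left(f{\left(-5 \right)} + 15\right) 16 = \left(\left(- \frac{4}{3} + \frac{1}{3} \left(-5\right)\right) + 15\right) 16 = \left(\left(- \frac{4}{3} - \frac{5}{3}\right) + 15\right) 16 = \left(-3 + 15\right) 16 = 12 \cdot 16 = 192$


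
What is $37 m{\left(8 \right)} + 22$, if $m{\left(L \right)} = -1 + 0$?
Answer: $-15$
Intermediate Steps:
$m{\left(L \right)} = -1$
$37 m{\left(8 \right)} + 22 = 37 \left(-1\right) + 22 = -37 + 22 = -15$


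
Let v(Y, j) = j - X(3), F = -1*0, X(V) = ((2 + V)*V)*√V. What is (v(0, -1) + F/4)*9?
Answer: -9 - 135*√3 ≈ -242.83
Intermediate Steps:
X(V) = V^(3/2)*(2 + V) (X(V) = (V*(2 + V))*√V = V^(3/2)*(2 + V))
F = 0
v(Y, j) = j - 15*√3 (v(Y, j) = j - 3^(3/2)*(2 + 3) = j - 3*√3*5 = j - 15*√3)
(v(0, -1) + F/4)*9 = ((-1 - 15*√3) + 0/4)*9 = ((-1 - 15*√3) + 0*(¼))*9 = ((-1 - 15*√3) + 0)*9 = (-1 - 15*√3)*9 = -9 - 135*√3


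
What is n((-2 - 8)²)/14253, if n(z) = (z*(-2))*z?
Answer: -20000/14253 ≈ -1.4032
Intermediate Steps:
n(z) = -2*z² (n(z) = (-2*z)*z = -2*z²)
n((-2 - 8)²)/14253 = -2*(-2 - 8)⁴/14253 = -2*((-10)²)²*(1/14253) = -2*100²*(1/14253) = -2*10000*(1/14253) = -20000*1/14253 = -20000/14253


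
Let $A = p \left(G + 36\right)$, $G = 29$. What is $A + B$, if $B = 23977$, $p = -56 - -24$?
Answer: $21897$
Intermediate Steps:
$p = -32$ ($p = -56 + 24 = -32$)
$A = -2080$ ($A = - 32 \left(29 + 36\right) = \left(-32\right) 65 = -2080$)
$A + B = -2080 + 23977 = 21897$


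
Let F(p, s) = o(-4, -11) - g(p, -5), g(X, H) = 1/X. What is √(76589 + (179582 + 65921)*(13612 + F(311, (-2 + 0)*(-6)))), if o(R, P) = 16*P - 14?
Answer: 3*√35412965533558/311 ≈ 57404.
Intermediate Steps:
o(R, P) = -14 + 16*P
F(p, s) = -190 - 1/p (F(p, s) = (-14 + 16*(-11)) - 1/p = (-14 - 176) - 1/p = -190 - 1/p)
√(76589 + (179582 + 65921)*(13612 + F(311, (-2 + 0)*(-6)))) = √(76589 + (179582 + 65921)*(13612 + (-190 - 1/311))) = √(76589 + 245503*(13612 + (-190 - 1*1/311))) = √(76589 + 245503*(13612 + (-190 - 1/311))) = √(76589 + 245503*(13612 - 59091/311)) = √(76589 + 245503*(4174241/311)) = √(76589 + 1024788688223/311) = √(1024812507402/311) = 3*√35412965533558/311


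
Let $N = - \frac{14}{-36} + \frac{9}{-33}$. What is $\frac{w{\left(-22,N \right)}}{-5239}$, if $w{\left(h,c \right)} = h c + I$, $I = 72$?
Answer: $- \frac{625}{47151} \approx -0.013255$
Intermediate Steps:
$N = \frac{23}{198}$ ($N = \left(-14\right) \left(- \frac{1}{36}\right) + 9 \left(- \frac{1}{33}\right) = \frac{7}{18} - \frac{3}{11} = \frac{23}{198} \approx 0.11616$)
$w{\left(h,c \right)} = 72 + c h$ ($w{\left(h,c \right)} = h c + 72 = c h + 72 = 72 + c h$)
$\frac{w{\left(-22,N \right)}}{-5239} = \frac{72 + \frac{23}{198} \left(-22\right)}{-5239} = \left(72 - \frac{23}{9}\right) \left(- \frac{1}{5239}\right) = \frac{625}{9} \left(- \frac{1}{5239}\right) = - \frac{625}{47151}$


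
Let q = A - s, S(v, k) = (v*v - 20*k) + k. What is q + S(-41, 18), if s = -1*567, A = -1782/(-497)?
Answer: 949064/497 ≈ 1909.6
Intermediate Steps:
A = 1782/497 (A = -1782*(-1/497) = 1782/497 ≈ 3.5855)
S(v, k) = v**2 - 19*k (S(v, k) = (v**2 - 20*k) + k = v**2 - 19*k)
s = -567
q = 283581/497 (q = 1782/497 - 1*(-567) = 1782/497 + 567 = 283581/497 ≈ 570.59)
q + S(-41, 18) = 283581/497 + ((-41)**2 - 19*18) = 283581/497 + (1681 - 342) = 283581/497 + 1339 = 949064/497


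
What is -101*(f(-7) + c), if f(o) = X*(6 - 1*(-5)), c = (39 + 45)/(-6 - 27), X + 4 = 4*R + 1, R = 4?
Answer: -156045/11 ≈ -14186.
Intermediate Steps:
X = 13 (X = -4 + (4*4 + 1) = -4 + (16 + 1) = -4 + 17 = 13)
c = -28/11 (c = 84/(-33) = 84*(-1/33) = -28/11 ≈ -2.5455)
f(o) = 143 (f(o) = 13*(6 - 1*(-5)) = 13*(6 + 5) = 13*11 = 143)
-101*(f(-7) + c) = -101*(143 - 28/11) = -101*1545/11 = -156045/11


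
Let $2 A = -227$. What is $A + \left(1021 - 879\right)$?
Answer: $\frac{57}{2} \approx 28.5$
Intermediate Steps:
$A = - \frac{227}{2}$ ($A = \frac{1}{2} \left(-227\right) = - \frac{227}{2} \approx -113.5$)
$A + \left(1021 - 879\right) = - \frac{227}{2} + \left(1021 - 879\right) = - \frac{227}{2} + 142 = \frac{57}{2}$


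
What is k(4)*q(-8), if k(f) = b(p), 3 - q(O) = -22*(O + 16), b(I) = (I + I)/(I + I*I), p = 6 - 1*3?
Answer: 179/2 ≈ 89.500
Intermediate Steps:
p = 3 (p = 6 - 3 = 3)
b(I) = 2*I/(I + I²) (b(I) = (2*I)/(I + I²) = 2*I/(I + I²))
q(O) = 355 + 22*O (q(O) = 3 - (-22)*(O + 16) = 3 - (-22)*(16 + O) = 3 - (-352 - 22*O) = 3 + (352 + 22*O) = 355 + 22*O)
k(f) = ½ (k(f) = 2/(1 + 3) = 2/4 = 2*(¼) = ½)
k(4)*q(-8) = (355 + 22*(-8))/2 = (355 - 176)/2 = (½)*179 = 179/2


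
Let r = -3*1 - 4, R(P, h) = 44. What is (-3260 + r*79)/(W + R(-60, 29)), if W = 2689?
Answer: -1271/911 ≈ -1.3952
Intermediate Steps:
r = -7 (r = -3 - 4 = -7)
(-3260 + r*79)/(W + R(-60, 29)) = (-3260 - 7*79)/(2689 + 44) = (-3260 - 553)/2733 = -3813*1/2733 = -1271/911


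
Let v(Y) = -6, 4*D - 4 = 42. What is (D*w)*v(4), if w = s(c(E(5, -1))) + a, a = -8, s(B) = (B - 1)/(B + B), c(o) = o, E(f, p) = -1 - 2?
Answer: 506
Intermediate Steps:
E(f, p) = -3
D = 23/2 (D = 1 + (1/4)*42 = 1 + 21/2 = 23/2 ≈ 11.500)
s(B) = (-1 + B)/(2*B) (s(B) = (-1 + B)/((2*B)) = (-1 + B)*(1/(2*B)) = (-1 + B)/(2*B))
w = -22/3 (w = (1/2)*(-1 - 3)/(-3) - 8 = (1/2)*(-1/3)*(-4) - 8 = 2/3 - 8 = -22/3 ≈ -7.3333)
(D*w)*v(4) = ((23/2)*(-22/3))*(-6) = -253/3*(-6) = 506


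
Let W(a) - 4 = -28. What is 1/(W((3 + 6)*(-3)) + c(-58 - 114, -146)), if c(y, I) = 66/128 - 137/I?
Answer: -4672/105335 ≈ -0.044354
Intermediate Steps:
c(y, I) = 33/64 - 137/I (c(y, I) = 66*(1/128) - 137/I = 33/64 - 137/I)
W(a) = -24 (W(a) = 4 - 28 = -24)
1/(W((3 + 6)*(-3)) + c(-58 - 114, -146)) = 1/(-24 + (33/64 - 137/(-146))) = 1/(-24 + (33/64 - 137*(-1/146))) = 1/(-24 + (33/64 + 137/146)) = 1/(-24 + 6793/4672) = 1/(-105335/4672) = -4672/105335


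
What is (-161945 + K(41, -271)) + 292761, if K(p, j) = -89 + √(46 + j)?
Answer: 130727 + 15*I ≈ 1.3073e+5 + 15.0*I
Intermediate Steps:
(-161945 + K(41, -271)) + 292761 = (-161945 + (-89 + √(46 - 271))) + 292761 = (-161945 + (-89 + √(-225))) + 292761 = (-161945 + (-89 + 15*I)) + 292761 = (-162034 + 15*I) + 292761 = 130727 + 15*I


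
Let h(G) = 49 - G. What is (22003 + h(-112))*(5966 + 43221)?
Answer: 1090180668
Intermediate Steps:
(22003 + h(-112))*(5966 + 43221) = (22003 + (49 - 1*(-112)))*(5966 + 43221) = (22003 + (49 + 112))*49187 = (22003 + 161)*49187 = 22164*49187 = 1090180668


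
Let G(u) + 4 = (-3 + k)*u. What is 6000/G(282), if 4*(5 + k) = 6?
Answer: -6000/1837 ≈ -3.2662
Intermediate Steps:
k = -7/2 (k = -5 + (¼)*6 = -5 + 3/2 = -7/2 ≈ -3.5000)
G(u) = -4 - 13*u/2 (G(u) = -4 + (-3 - 7/2)*u = -4 - 13*u/2)
6000/G(282) = 6000/(-4 - 13/2*282) = 6000/(-4 - 1833) = 6000/(-1837) = 6000*(-1/1837) = -6000/1837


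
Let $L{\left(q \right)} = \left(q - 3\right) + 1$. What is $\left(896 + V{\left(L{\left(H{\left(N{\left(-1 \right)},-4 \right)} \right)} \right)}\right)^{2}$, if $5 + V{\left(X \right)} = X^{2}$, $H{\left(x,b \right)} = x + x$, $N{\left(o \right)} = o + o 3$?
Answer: $982081$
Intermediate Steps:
$N{\left(o \right)} = 4 o$ ($N{\left(o \right)} = o + 3 o = 4 o$)
$H{\left(x,b \right)} = 2 x$
$L{\left(q \right)} = -2 + q$ ($L{\left(q \right)} = \left(q - 3\right) + 1 = \left(-3 + q\right) + 1 = -2 + q$)
$V{\left(X \right)} = -5 + X^{2}$
$\left(896 + V{\left(L{\left(H{\left(N{\left(-1 \right)},-4 \right)} \right)} \right)}\right)^{2} = \left(896 - \left(5 - \left(-2 + 2 \cdot 4 \left(-1\right)\right)^{2}\right)\right)^{2} = \left(896 - \left(5 - \left(-2 + 2 \left(-4\right)\right)^{2}\right)\right)^{2} = \left(896 - \left(5 - \left(-2 - 8\right)^{2}\right)\right)^{2} = \left(896 - \left(5 - \left(-10\right)^{2}\right)\right)^{2} = \left(896 + \left(-5 + 100\right)\right)^{2} = \left(896 + 95\right)^{2} = 991^{2} = 982081$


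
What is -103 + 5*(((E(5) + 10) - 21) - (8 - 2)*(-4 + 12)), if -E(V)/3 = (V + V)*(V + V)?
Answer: -1898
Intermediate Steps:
E(V) = -12*V² (E(V) = -3*(V + V)*(V + V) = -3*2*V*2*V = -12*V²)
-103 + 5*(((E(5) + 10) - 21) - (8 - 2)*(-4 + 12)) = -103 + 5*(((-12*5² + 10) - 21) - (8 - 2)*(-4 + 12)) = -103 + 5*(((-12*25 + 10) - 21) - 6*8) = -103 + 5*(((-300 + 10) - 21) - 1*48) = -103 + 5*((-290 - 21) - 48) = -103 + 5*(-311 - 48) = -103 + 5*(-359) = -103 - 1795 = -1898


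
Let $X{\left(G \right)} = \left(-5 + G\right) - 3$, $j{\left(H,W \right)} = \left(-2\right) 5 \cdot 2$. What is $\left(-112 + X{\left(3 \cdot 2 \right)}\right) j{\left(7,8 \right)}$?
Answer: $2280$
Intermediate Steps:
$j{\left(H,W \right)} = -20$ ($j{\left(H,W \right)} = \left(-10\right) 2 = -20$)
$X{\left(G \right)} = -8 + G$
$\left(-112 + X{\left(3 \cdot 2 \right)}\right) j{\left(7,8 \right)} = \left(-112 + \left(-8 + 3 \cdot 2\right)\right) \left(-20\right) = \left(-112 + \left(-8 + 6\right)\right) \left(-20\right) = \left(-112 - 2\right) \left(-20\right) = \left(-114\right) \left(-20\right) = 2280$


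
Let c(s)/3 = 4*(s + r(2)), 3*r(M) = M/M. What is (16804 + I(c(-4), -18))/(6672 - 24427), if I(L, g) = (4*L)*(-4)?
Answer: -17508/17755 ≈ -0.98609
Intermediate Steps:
r(M) = 1/3 (r(M) = (M/M)/3 = (1/3)*1 = 1/3)
c(s) = 4 + 12*s (c(s) = 3*(4*(s + 1/3)) = 3*(4*(1/3 + s)) = 3*(4/3 + 4*s) = 4 + 12*s)
I(L, g) = -16*L
(16804 + I(c(-4), -18))/(6672 - 24427) = (16804 - 16*(4 + 12*(-4)))/(6672 - 24427) = (16804 - 16*(4 - 48))/(-17755) = (16804 - 16*(-44))*(-1/17755) = (16804 + 704)*(-1/17755) = 17508*(-1/17755) = -17508/17755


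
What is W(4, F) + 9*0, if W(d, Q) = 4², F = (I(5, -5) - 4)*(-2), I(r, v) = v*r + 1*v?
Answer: 16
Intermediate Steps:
I(r, v) = v + r*v (I(r, v) = r*v + v = v + r*v)
F = 68 (F = (-5*(1 + 5) - 4)*(-2) = (-5*6 - 4)*(-2) = (-30 - 4)*(-2) = -34*(-2) = 68)
W(d, Q) = 16
W(4, F) + 9*0 = 16 + 9*0 = 16 + 0 = 16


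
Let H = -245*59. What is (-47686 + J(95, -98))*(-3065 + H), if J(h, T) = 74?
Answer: 834162240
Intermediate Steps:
H = -14455 (H = -1*14455 = -14455)
(-47686 + J(95, -98))*(-3065 + H) = (-47686 + 74)*(-3065 - 14455) = -47612*(-17520) = 834162240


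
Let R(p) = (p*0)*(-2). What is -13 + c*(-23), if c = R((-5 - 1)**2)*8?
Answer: -13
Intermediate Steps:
R(p) = 0 (R(p) = 0*(-2) = 0)
c = 0 (c = 0*8 = 0)
-13 + c*(-23) = -13 + 0*(-23) = -13 + 0 = -13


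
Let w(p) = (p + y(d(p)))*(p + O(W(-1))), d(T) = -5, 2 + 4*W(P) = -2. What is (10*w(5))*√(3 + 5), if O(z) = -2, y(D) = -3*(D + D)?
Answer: 2100*√2 ≈ 2969.8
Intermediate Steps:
W(P) = -1 (W(P) = -½ + (¼)*(-2) = -½ - ½ = -1)
y(D) = -6*D
w(p) = (-2 + p)*(30 + p) (w(p) = (p - 6*(-5))*(p - 2) = (p + 30)*(-2 + p) = (30 + p)*(-2 + p) = (-2 + p)*(30 + p))
(10*w(5))*√(3 + 5) = (10*(-60 + 5² + 28*5))*√(3 + 5) = (10*(-60 + 25 + 140))*√8 = (10*105)*(2*√2) = 1050*(2*√2) = 2100*√2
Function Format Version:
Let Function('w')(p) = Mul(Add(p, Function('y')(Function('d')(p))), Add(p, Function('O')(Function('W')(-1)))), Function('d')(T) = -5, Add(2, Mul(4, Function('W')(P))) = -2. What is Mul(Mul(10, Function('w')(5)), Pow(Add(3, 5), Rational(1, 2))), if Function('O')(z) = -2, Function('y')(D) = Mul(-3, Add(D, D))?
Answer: Mul(2100, Pow(2, Rational(1, 2))) ≈ 2969.8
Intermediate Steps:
Function('W')(P) = -1 (Function('W')(P) = Add(Rational(-1, 2), Mul(Rational(1, 4), -2)) = Add(Rational(-1, 2), Rational(-1, 2)) = -1)
Function('y')(D) = Mul(-6, D) (Function('y')(D) = Mul(-3, Mul(2, D)) = Mul(-6, D))
Function('w')(p) = Mul(Add(-2, p), Add(30, p)) (Function('w')(p) = Mul(Add(p, Mul(-6, -5)), Add(p, -2)) = Mul(Add(p, 30), Add(-2, p)) = Mul(Add(30, p), Add(-2, p)) = Mul(Add(-2, p), Add(30, p)))
Mul(Mul(10, Function('w')(5)), Pow(Add(3, 5), Rational(1, 2))) = Mul(Mul(10, Add(-60, Pow(5, 2), Mul(28, 5))), Pow(Add(3, 5), Rational(1, 2))) = Mul(Mul(10, Add(-60, 25, 140)), Pow(8, Rational(1, 2))) = Mul(Mul(10, 105), Mul(2, Pow(2, Rational(1, 2)))) = Mul(1050, Mul(2, Pow(2, Rational(1, 2)))) = Mul(2100, Pow(2, Rational(1, 2)))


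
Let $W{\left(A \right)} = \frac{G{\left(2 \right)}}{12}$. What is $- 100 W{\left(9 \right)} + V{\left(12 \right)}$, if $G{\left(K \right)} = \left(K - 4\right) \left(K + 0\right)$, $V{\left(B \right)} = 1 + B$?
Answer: $\frac{139}{3} \approx 46.333$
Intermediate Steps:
$G{\left(K \right)} = K \left(-4 + K\right)$ ($G{\left(K \right)} = \left(-4 + K\right) K = K \left(-4 + K\right)$)
$W{\left(A \right)} = - \frac{1}{3}$ ($W{\left(A \right)} = \frac{2 \left(-4 + 2\right)}{12} = 2 \left(-2\right) \frac{1}{12} = \left(-4\right) \frac{1}{12} = - \frac{1}{3}$)
$- 100 W{\left(9 \right)} + V{\left(12 \right)} = \left(-100\right) \left(- \frac{1}{3}\right) + \left(1 + 12\right) = \frac{100}{3} + 13 = \frac{139}{3}$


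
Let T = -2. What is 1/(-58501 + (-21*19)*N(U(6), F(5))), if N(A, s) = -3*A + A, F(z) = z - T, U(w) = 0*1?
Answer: -1/58501 ≈ -1.7094e-5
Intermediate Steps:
U(w) = 0
F(z) = 2 + z (F(z) = z - 1*(-2) = z + 2 = 2 + z)
N(A, s) = -2*A
1/(-58501 + (-21*19)*N(U(6), F(5))) = 1/(-58501 + (-21*19)*(-2*0)) = 1/(-58501 - 399*0) = 1/(-58501 + 0) = 1/(-58501) = -1/58501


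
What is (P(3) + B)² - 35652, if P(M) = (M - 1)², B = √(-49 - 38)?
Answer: -35723 + 8*I*√87 ≈ -35723.0 + 74.619*I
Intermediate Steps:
B = I*√87 (B = √(-87) = I*√87 ≈ 9.3274*I)
P(M) = (-1 + M)²
(P(3) + B)² - 35652 = ((-1 + 3)² + I*√87)² - 35652 = (2² + I*√87)² - 35652 = (4 + I*√87)² - 35652 = -35652 + (4 + I*√87)²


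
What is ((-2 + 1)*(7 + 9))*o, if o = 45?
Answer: -720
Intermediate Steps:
((-2 + 1)*(7 + 9))*o = ((-2 + 1)*(7 + 9))*45 = -1*16*45 = -16*45 = -720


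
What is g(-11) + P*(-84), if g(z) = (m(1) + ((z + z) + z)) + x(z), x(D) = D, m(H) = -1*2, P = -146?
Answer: 12218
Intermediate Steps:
m(H) = -2
g(z) = -2 + 4*z (g(z) = (-2 + ((z + z) + z)) + z = (-2 + (2*z + z)) + z = (-2 + 3*z) + z = -2 + 4*z)
g(-11) + P*(-84) = (-2 + 4*(-11)) - 146*(-84) = (-2 - 44) + 12264 = -46 + 12264 = 12218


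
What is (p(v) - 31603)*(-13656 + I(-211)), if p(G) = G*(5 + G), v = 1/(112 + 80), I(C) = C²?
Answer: -35958096336815/36864 ≈ -9.7543e+8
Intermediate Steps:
v = 1/192 ≈ 0.0052083
(p(v) - 31603)*(-13656 + I(-211)) = ((5 + 1/192)/192 - 31603)*(-13656 + (-211)²) = ((1/192)*(961/192) - 31603)*(-13656 + 44521) = (961/36864 - 31603)*30865 = -1165012031/36864*30865 = -35958096336815/36864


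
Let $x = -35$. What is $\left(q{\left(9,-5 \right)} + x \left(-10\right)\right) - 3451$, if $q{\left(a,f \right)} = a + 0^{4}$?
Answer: $-3092$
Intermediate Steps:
$q{\left(a,f \right)} = a$ ($q{\left(a,f \right)} = a + 0 = a$)
$\left(q{\left(9,-5 \right)} + x \left(-10\right)\right) - 3451 = \left(9 - -350\right) - 3451 = \left(9 + 350\right) - 3451 = 359 - 3451 = -3092$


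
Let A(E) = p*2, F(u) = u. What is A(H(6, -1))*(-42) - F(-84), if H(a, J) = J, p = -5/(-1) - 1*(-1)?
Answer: -420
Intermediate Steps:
p = 6 (p = -5*(-1) + 1 = 5 + 1 = 6)
A(E) = 12 (A(E) = 6*2 = 12)
A(H(6, -1))*(-42) - F(-84) = 12*(-42) - 1*(-84) = -504 + 84 = -420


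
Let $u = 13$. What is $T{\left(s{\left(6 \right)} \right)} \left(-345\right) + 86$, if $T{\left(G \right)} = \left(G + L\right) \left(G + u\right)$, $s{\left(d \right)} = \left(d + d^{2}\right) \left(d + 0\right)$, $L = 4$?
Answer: $-23404714$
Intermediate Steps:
$s{\left(d \right)} = d \left(d + d^{2}\right)$ ($s{\left(d \right)} = \left(d + d^{2}\right) d = d \left(d + d^{2}\right)$)
$T{\left(G \right)} = \left(4 + G\right) \left(13 + G\right)$ ($T{\left(G \right)} = \left(G + 4\right) \left(G + 13\right) = \left(4 + G\right) \left(13 + G\right)$)
$T{\left(s{\left(6 \right)} \right)} \left(-345\right) + 86 = \left(52 + \left(6^{2} \left(1 + 6\right)\right)^{2} + 17 \cdot 6^{2} \left(1 + 6\right)\right) \left(-345\right) + 86 = \left(52 + \left(36 \cdot 7\right)^{2} + 17 \cdot 36 \cdot 7\right) \left(-345\right) + 86 = \left(52 + 252^{2} + 17 \cdot 252\right) \left(-345\right) + 86 = \left(52 + 63504 + 4284\right) \left(-345\right) + 86 = 67840 \left(-345\right) + 86 = -23404800 + 86 = -23404714$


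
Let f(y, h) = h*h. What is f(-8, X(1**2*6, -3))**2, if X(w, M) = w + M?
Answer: 81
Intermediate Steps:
X(w, M) = M + w
f(y, h) = h**2
f(-8, X(1**2*6, -3))**2 = ((-3 + 1**2*6)**2)**2 = ((-3 + 1*6)**2)**2 = ((-3 + 6)**2)**2 = (3**2)**2 = 9**2 = 81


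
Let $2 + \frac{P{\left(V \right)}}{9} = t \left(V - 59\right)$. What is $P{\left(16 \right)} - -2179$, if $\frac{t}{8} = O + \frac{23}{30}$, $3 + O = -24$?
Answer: $\frac{416897}{5} \approx 83379.0$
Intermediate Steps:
$O = -27$ ($O = -3 - 24 = -27$)
$t = - \frac{3148}{15}$ ($t = 8 \left(-27 + \frac{23}{30}\right) = 8 \left(- \frac{787}{30}\right) = - \frac{3148}{15} \approx -209.87$)
$P{\left(V \right)} = \frac{557106}{5} - \frac{9444 V}{5}$ ($P{\left(V \right)} = -18 + 9 \left(- \frac{3148 \left(V - 59\right)}{15}\right) = -18 + 9 \left(- \frac{3148 \left(-59 + V\right)}{15}\right) = -18 + 9 \left(\frac{185732}{15} - \frac{3148 V}{15}\right) = -18 - \left(- \frac{557196}{5} + \frac{9444 V}{5}\right) = \frac{557106}{5} - \frac{9444 V}{5}$)
$P{\left(16 \right)} - -2179 = \left(\frac{557106}{5} - \frac{151104}{5}\right) - -2179 = \left(\frac{557106}{5} - \frac{151104}{5}\right) + 2179 = \frac{406002}{5} + 2179 = \frac{416897}{5}$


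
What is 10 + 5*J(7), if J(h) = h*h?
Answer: 255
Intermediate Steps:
J(h) = h²
10 + 5*J(7) = 10 + 5*7² = 10 + 5*49 = 10 + 245 = 255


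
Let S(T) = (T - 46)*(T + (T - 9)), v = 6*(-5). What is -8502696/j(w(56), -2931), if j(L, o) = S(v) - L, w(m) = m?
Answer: -2125674/1297 ≈ -1638.9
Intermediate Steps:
v = -30
S(T) = (-46 + T)*(-9 + 2*T) (S(T) = (-46 + T)*(T + (-9 + T)) = (-46 + T)*(-9 + 2*T))
j(L, o) = 5244 - L (j(L, o) = (414 - 101*(-30) + 2*(-30)²) - L = (414 + 3030 + 2*900) - L = (414 + 3030 + 1800) - L = 5244 - L)
-8502696/j(w(56), -2931) = -8502696/(5244 - 1*56) = -8502696/(5244 - 56) = -8502696/5188 = -8502696*1/5188 = -2125674/1297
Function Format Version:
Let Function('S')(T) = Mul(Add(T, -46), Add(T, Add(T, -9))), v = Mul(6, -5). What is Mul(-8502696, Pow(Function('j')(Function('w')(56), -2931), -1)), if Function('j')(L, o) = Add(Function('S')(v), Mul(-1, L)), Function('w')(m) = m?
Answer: Rational(-2125674, 1297) ≈ -1638.9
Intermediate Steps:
v = -30
Function('S')(T) = Mul(Add(-46, T), Add(-9, Mul(2, T))) (Function('S')(T) = Mul(Add(-46, T), Add(T, Add(-9, T))) = Mul(Add(-46, T), Add(-9, Mul(2, T))))
Function('j')(L, o) = Add(5244, Mul(-1, L)) (Function('j')(L, o) = Add(Add(414, Mul(-101, -30), Mul(2, Pow(-30, 2))), Mul(-1, L)) = Add(Add(414, 3030, Mul(2, 900)), Mul(-1, L)) = Add(Add(414, 3030, 1800), Mul(-1, L)) = Add(5244, Mul(-1, L)))
Mul(-8502696, Pow(Function('j')(Function('w')(56), -2931), -1)) = Mul(-8502696, Pow(Add(5244, Mul(-1, 56)), -1)) = Mul(-8502696, Pow(Add(5244, -56), -1)) = Mul(-8502696, Pow(5188, -1)) = Mul(-8502696, Rational(1, 5188)) = Rational(-2125674, 1297)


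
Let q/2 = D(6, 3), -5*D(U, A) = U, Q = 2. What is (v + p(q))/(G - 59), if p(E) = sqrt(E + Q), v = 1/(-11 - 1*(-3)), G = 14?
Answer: 1/360 - I*sqrt(10)/225 ≈ 0.0027778 - 0.014055*I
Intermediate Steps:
D(U, A) = -U/5
q = -12/5 (q = 2*(-1/5*6) = 2*(-6/5) = -12/5 ≈ -2.4000)
v = -1/8 (v = 1/(-11 + 3) = 1/(-8) = -1/8 ≈ -0.12500)
p(E) = sqrt(2 + E) (p(E) = sqrt(E + 2) = sqrt(2 + E))
(v + p(q))/(G - 59) = (-1/8 + sqrt(2 - 12/5))/(14 - 59) = (-1/8 + sqrt(-2/5))/(-45) = (-1/8 + I*sqrt(10)/5)*(-1/45) = 1/360 - I*sqrt(10)/225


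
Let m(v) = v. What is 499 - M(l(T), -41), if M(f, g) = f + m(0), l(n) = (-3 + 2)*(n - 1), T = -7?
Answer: 491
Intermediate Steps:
l(n) = 1 - n (l(n) = -(-1 + n) = 1 - n)
M(f, g) = f (M(f, g) = f + 0 = f)
499 - M(l(T), -41) = 499 - (1 - 1*(-7)) = 499 - (1 + 7) = 499 - 1*8 = 499 - 8 = 491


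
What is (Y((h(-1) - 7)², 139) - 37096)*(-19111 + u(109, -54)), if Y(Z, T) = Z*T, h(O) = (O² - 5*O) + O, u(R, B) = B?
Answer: 700289100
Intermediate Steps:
h(O) = O² - 4*O
Y(Z, T) = T*Z
(Y((h(-1) - 7)², 139) - 37096)*(-19111 + u(109, -54)) = (139*(-(-4 - 1) - 7)² - 37096)*(-19111 - 54) = (139*(-1*(-5) - 7)² - 37096)*(-19165) = (139*(5 - 7)² - 37096)*(-19165) = (139*(-2)² - 37096)*(-19165) = (139*4 - 37096)*(-19165) = (556 - 37096)*(-19165) = -36540*(-19165) = 700289100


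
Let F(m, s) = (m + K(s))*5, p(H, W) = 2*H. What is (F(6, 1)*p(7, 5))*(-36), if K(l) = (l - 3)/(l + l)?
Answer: -12600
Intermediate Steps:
K(l) = (-3 + l)/(2*l) (K(l) = (-3 + l)/((2*l)) = (-3 + l)*(1/(2*l)) = (-3 + l)/(2*l))
F(m, s) = 5*m + 5*(-3 + s)/(2*s) (F(m, s) = (m + (-3 + s)/(2*s))*5 = 5*m + 5*(-3 + s)/(2*s))
(F(6, 1)*p(7, 5))*(-36) = ((5/2 + 5*6 - 15/2/1)*(2*7))*(-36) = ((5/2 + 30 - 15/2*1)*14)*(-36) = ((5/2 + 30 - 15/2)*14)*(-36) = (25*14)*(-36) = 350*(-36) = -12600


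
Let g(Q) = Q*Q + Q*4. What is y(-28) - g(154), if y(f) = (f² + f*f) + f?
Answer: -22792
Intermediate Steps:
g(Q) = Q² + 4*Q
y(f) = f + 2*f² (y(f) = (f² + f²) + f = 2*f² + f = f + 2*f²)
y(-28) - g(154) = -28*(1 + 2*(-28)) - 154*(4 + 154) = -28*(1 - 56) - 154*158 = -28*(-55) - 1*24332 = 1540 - 24332 = -22792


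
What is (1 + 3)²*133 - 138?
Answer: 1990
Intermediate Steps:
(1 + 3)²*133 - 138 = 4²*133 - 138 = 16*133 - 138 = 2128 - 138 = 1990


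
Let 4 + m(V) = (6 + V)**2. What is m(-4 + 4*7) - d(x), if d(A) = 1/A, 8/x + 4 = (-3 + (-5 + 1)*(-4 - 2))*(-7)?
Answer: 7319/8 ≈ 914.88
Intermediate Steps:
x = -8/151 (x = 8/(-4 + (-3 + (-5 + 1)*(-4 - 2))*(-7)) = 8/(-4 + (-3 - 4*(-6))*(-7)) = 8/(-4 + (-3 + 24)*(-7)) = 8/(-4 + 21*(-7)) = 8/(-4 - 147) = 8/(-151) = 8*(-1/151) = -8/151 ≈ -0.052980)
m(V) = -4 + (6 + V)**2
m(-4 + 4*7) - d(x) = (-4 + (6 + (-4 + 4*7))**2) - 1/(-8/151) = (-4 + (6 + (-4 + 28))**2) - 1*(-151/8) = (-4 + (6 + 24)**2) + 151/8 = (-4 + 30**2) + 151/8 = (-4 + 900) + 151/8 = 896 + 151/8 = 7319/8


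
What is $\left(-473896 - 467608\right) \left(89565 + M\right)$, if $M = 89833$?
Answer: $-168903934592$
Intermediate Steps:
$\left(-473896 - 467608\right) \left(89565 + M\right) = \left(-473896 - 467608\right) \left(89565 + 89833\right) = \left(-941504\right) 179398 = -168903934592$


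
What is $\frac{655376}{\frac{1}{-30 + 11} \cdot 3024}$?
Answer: $- \frac{778259}{189} \approx -4117.8$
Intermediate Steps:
$\frac{655376}{\frac{1}{-30 + 11} \cdot 3024} = \frac{655376}{\frac{1}{-19} \cdot 3024} = \frac{655376}{\left(- \frac{1}{19}\right) 3024} = \frac{655376}{- \frac{3024}{19}} = 655376 \left(- \frac{19}{3024}\right) = - \frac{778259}{189}$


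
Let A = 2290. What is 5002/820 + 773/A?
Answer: 7371/1145 ≈ 6.4376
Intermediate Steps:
5002/820 + 773/A = 5002/820 + 773/2290 = 5002*(1/820) + 773*(1/2290) = 61/10 + 773/2290 = 7371/1145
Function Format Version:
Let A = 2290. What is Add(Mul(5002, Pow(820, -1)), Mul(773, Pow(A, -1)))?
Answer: Rational(7371, 1145) ≈ 6.4376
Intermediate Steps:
Add(Mul(5002, Pow(820, -1)), Mul(773, Pow(A, -1))) = Add(Mul(5002, Pow(820, -1)), Mul(773, Pow(2290, -1))) = Add(Mul(5002, Rational(1, 820)), Mul(773, Rational(1, 2290))) = Add(Rational(61, 10), Rational(773, 2290)) = Rational(7371, 1145)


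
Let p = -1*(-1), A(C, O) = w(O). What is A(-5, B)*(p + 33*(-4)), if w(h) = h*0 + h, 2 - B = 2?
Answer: 0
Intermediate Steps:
B = 0 (B = 2 - 1*2 = 2 - 2 = 0)
w(h) = h (w(h) = 0 + h = h)
A(C, O) = O
p = 1
A(-5, B)*(p + 33*(-4)) = 0*(1 + 33*(-4)) = 0*(1 - 132) = 0*(-131) = 0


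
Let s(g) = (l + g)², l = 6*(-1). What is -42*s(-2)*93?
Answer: -249984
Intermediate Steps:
l = -6
s(g) = (-6 + g)²
-42*s(-2)*93 = -42*(-6 - 2)²*93 = -42*(-8)²*93 = -42*64*93 = -2688*93 = -249984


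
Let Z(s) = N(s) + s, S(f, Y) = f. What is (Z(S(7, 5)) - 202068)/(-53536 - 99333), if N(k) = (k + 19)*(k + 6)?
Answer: 201723/152869 ≈ 1.3196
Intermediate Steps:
N(k) = (6 + k)*(19 + k) (N(k) = (19 + k)*(6 + k) = (6 + k)*(19 + k))
Z(s) = 114 + s² + 26*s (Z(s) = (114 + s² + 25*s) + s = 114 + s² + 26*s)
(Z(S(7, 5)) - 202068)/(-53536 - 99333) = ((114 + 7² + 26*7) - 202068)/(-53536 - 99333) = ((114 + 49 + 182) - 202068)/(-152869) = (345 - 202068)*(-1/152869) = -201723*(-1/152869) = 201723/152869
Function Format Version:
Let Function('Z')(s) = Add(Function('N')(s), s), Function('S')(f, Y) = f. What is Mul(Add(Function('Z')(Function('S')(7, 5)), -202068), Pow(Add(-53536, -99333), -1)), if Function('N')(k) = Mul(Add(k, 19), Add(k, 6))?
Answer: Rational(201723, 152869) ≈ 1.3196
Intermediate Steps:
Function('N')(k) = Mul(Add(6, k), Add(19, k)) (Function('N')(k) = Mul(Add(19, k), Add(6, k)) = Mul(Add(6, k), Add(19, k)))
Function('Z')(s) = Add(114, Pow(s, 2), Mul(26, s)) (Function('Z')(s) = Add(Add(114, Pow(s, 2), Mul(25, s)), s) = Add(114, Pow(s, 2), Mul(26, s)))
Mul(Add(Function('Z')(Function('S')(7, 5)), -202068), Pow(Add(-53536, -99333), -1)) = Mul(Add(Add(114, Pow(7, 2), Mul(26, 7)), -202068), Pow(Add(-53536, -99333), -1)) = Mul(Add(Add(114, 49, 182), -202068), Pow(-152869, -1)) = Mul(Add(345, -202068), Rational(-1, 152869)) = Mul(-201723, Rational(-1, 152869)) = Rational(201723, 152869)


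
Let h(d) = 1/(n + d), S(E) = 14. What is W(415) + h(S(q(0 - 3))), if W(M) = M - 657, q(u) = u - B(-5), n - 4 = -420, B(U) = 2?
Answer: -97285/402 ≈ -242.00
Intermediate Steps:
n = -416 (n = 4 - 420 = -416)
q(u) = -2 + u (q(u) = u - 1*2 = u - 2 = -2 + u)
W(M) = -657 + M
h(d) = 1/(-416 + d)
W(415) + h(S(q(0 - 3))) = (-657 + 415) + 1/(-416 + 14) = -242 + 1/(-402) = -242 - 1/402 = -97285/402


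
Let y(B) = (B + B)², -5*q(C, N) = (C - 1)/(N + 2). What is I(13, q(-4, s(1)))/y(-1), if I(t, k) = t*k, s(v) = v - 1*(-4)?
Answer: 13/28 ≈ 0.46429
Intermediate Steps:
s(v) = 4 + v (s(v) = v + 4 = 4 + v)
q(C, N) = -(-1 + C)/(5*(2 + N)) (q(C, N) = -(C - 1)/(5*(N + 2)) = -(-1 + C)/(5*(2 + N)))
I(t, k) = k*t
y(B) = 4*B² (y(B) = (2*B)² = 4*B²)
I(13, q(-4, s(1)))/y(-1) = (((1 - 1*(-4))/(5*(2 + (4 + 1))))*13)/((4*(-1)²)) = (((1 + 4)/(5*(2 + 5)))*13)/((4*1)) = (((⅕)*5/7)*13)/4 = (((⅕)*(⅐)*5)*13)*(¼) = ((⅐)*13)*(¼) = (13/7)*(¼) = 13/28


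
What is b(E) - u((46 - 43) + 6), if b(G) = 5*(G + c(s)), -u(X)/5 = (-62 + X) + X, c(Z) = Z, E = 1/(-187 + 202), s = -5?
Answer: -734/3 ≈ -244.67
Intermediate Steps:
E = 1/15 ≈ 0.066667
u(X) = 310 - 10*X (u(X) = -5*((-62 + X) + X) = -5*(-62 + 2*X) = 310 - 10*X)
b(G) = -25 + 5*G (b(G) = 5*(G - 5) = 5*(-5 + G) = -25 + 5*G)
b(E) - u((46 - 43) + 6) = (-25 + 5*(1/15)) - (310 - 10*((46 - 43) + 6)) = (-25 + ⅓) - (310 - 10*(3 + 6)) = -74/3 - (310 - 10*9) = -74/3 - (310 - 90) = -74/3 - 1*220 = -74/3 - 220 = -734/3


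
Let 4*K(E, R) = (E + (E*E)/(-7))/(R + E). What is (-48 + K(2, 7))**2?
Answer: 36517849/15876 ≈ 2300.2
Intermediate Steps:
K(E, R) = (E - E**2/7)/(4*(E + R)) (K(E, R) = ((E + (E*E)/(-7))/(R + E))/4 = ((E + E**2*(-1/7))/(E + R))/4 = ((E - E**2/7)/(E + R))/4 = (E - E**2/7)/(4*(E + R)))
(-48 + K(2, 7))**2 = (-48 + (1/28)*2*(7 - 1*2)/(2 + 7))**2 = (-48 + (1/28)*2*(7 - 2)/9)**2 = (-48 + (1/28)*2*(1/9)*5)**2 = (-48 + 5/126)**2 = (-6043/126)**2 = 36517849/15876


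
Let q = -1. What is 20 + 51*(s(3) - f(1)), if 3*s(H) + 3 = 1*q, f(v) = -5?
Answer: 207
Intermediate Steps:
s(H) = -4/3 (s(H) = -1 + (1*(-1))/3 = -1 + (1/3)*(-1) = -1 - 1/3 = -4/3)
20 + 51*(s(3) - f(1)) = 20 + 51*(-4/3 - 1*(-5)) = 20 + 51*(-4/3 + 5) = 20 + 51*(11/3) = 20 + 187 = 207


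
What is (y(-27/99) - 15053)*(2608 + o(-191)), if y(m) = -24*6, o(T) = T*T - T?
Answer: -596938160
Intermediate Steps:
o(T) = T² - T
y(m) = -144
(y(-27/99) - 15053)*(2608 + o(-191)) = (-144 - 15053)*(2608 - 191*(-1 - 191)) = -15197*(2608 - 191*(-192)) = -15197*(2608 + 36672) = -15197*39280 = -596938160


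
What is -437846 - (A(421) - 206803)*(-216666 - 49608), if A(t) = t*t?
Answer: -7872029834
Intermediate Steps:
A(t) = t²
-437846 - (A(421) - 206803)*(-216666 - 49608) = -437846 - (421² - 206803)*(-216666 - 49608) = -437846 - (177241 - 206803)*(-266274) = -437846 - (-29562)*(-266274) = -437846 - 1*7871591988 = -437846 - 7871591988 = -7872029834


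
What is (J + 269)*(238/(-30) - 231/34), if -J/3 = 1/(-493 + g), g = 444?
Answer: -7073216/1785 ≈ -3962.6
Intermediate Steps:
J = 3/49 (J = -3/(-493 + 444) = -3/(-49) = -3*(-1/49) = 3/49 ≈ 0.061224)
(J + 269)*(238/(-30) - 231/34) = (3/49 + 269)*(238/(-30) - 231/34) = 13184*(238*(-1/30) - 231*1/34)/49 = 13184*(-119/15 - 231/34)/49 = (13184/49)*(-7511/510) = -7073216/1785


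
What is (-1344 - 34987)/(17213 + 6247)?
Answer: -36331/23460 ≈ -1.5486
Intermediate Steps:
(-1344 - 34987)/(17213 + 6247) = -36331/23460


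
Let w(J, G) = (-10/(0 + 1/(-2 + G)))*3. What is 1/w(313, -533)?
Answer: 1/16050 ≈ 6.2305e-5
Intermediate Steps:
w(J, G) = 60 - 30*G (w(J, G) = (-10/1/(-2 + G))*3 = ((-2 + G)*(-10))*3 = (20 - 10*G)*3 = 60 - 30*G)
1/w(313, -533) = 1/(60 - 30*(-533)) = 1/(60 + 15990) = 1/16050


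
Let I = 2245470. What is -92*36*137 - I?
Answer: -2699214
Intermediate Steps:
-92*36*137 - I = -92*36*137 - 1*2245470 = -3312*137 - 2245470 = -453744 - 2245470 = -2699214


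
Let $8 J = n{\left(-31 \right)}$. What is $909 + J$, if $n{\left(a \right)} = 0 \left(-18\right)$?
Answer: $909$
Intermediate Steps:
$n{\left(a \right)} = 0$
$J = 0$ ($J = \frac{1}{8} \cdot 0 = 0$)
$909 + J = 909 + 0 = 909$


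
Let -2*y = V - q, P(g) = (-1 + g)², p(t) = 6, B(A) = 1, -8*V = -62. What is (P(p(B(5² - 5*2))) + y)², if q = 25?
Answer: 72361/64 ≈ 1130.6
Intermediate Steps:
V = 31/4 (V = -⅛*(-62) = 31/4 ≈ 7.7500)
y = 69/8 (y = -(31/4 - 1*25)/2 = -(31/4 - 25)/2 = -½*(-69/4) = 69/8 ≈ 8.6250)
(P(p(B(5² - 5*2))) + y)² = ((-1 + 6)² + 69/8)² = (5² + 69/8)² = (25 + 69/8)² = (269/8)² = 72361/64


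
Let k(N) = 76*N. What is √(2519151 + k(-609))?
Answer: 3*√274763 ≈ 1572.5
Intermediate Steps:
√(2519151 + k(-609)) = √(2519151 + 76*(-609)) = √(2519151 - 46284) = √2472867 = 3*√274763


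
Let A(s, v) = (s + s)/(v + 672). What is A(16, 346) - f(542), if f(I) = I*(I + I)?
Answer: -299051736/509 ≈ -5.8753e+5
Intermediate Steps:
A(s, v) = 2*s/(672 + v) (A(s, v) = (2*s)/(672 + v) = 2*s/(672 + v))
f(I) = 2*I² (f(I) = I*(2*I) = 2*I²)
A(16, 346) - f(542) = 2*16/(672 + 346) - 2*542² = 2*16/1018 - 2*293764 = 2*16*(1/1018) - 1*587528 = 16/509 - 587528 = -299051736/509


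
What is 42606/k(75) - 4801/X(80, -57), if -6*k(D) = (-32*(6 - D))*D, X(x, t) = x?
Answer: -566317/9200 ≈ -61.556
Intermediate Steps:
k(D) = -D*(-192 + 32*D)/6 (k(D) = -(-32*(6 - D))*D/6 = -(-192 + 32*D)*D/6 = -D*(-192 + 32*D)/6)
42606/k(75) - 4801/X(80, -57) = 42606/(((16/3)*75*(6 - 1*75))) - 4801/80 = 42606/(((16/3)*75*(6 - 75))) - 4801*1/80 = 42606/(((16/3)*75*(-69))) - 4801/80 = 42606/(-27600) - 4801/80 = 42606*(-1/27600) - 4801/80 = -7101/4600 - 4801/80 = -566317/9200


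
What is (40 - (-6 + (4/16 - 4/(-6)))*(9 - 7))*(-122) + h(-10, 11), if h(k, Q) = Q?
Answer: -18328/3 ≈ -6109.3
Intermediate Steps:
(40 - (-6 + (4/16 - 4/(-6)))*(9 - 7))*(-122) + h(-10, 11) = (40 - (-6 + (4/16 - 4/(-6)))*(9 - 7))*(-122) + 11 = (40 - (-6 + (4*(1/16) - 4*(-⅙)))*2)*(-122) + 11 = (40 - (-6 + (¼ + ⅔))*2)*(-122) + 11 = (40 - (-6 + 11/12)*2)*(-122) + 11 = (40 - (-61)*2/12)*(-122) + 11 = (40 - 1*(-61/6))*(-122) + 11 = (40 + 61/6)*(-122) + 11 = (301/6)*(-122) + 11 = -18361/3 + 11 = -18328/3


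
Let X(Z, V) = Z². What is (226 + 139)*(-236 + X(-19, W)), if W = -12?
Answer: 45625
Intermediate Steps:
(226 + 139)*(-236 + X(-19, W)) = (226 + 139)*(-236 + (-19)²) = 365*(-236 + 361) = 365*125 = 45625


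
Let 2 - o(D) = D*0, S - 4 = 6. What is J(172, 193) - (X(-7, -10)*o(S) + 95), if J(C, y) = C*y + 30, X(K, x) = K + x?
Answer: 33165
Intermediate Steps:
S = 10 (S = 4 + 6 = 10)
o(D) = 2 (o(D) = 2 - D*0 = 2 - 1*0 = 2 + 0 = 2)
J(C, y) = 30 + C*y
J(172, 193) - (X(-7, -10)*o(S) + 95) = (30 + 172*193) - ((-7 - 10)*2 + 95) = (30 + 33196) - (-17*2 + 95) = 33226 - (-34 + 95) = 33226 - 1*61 = 33226 - 61 = 33165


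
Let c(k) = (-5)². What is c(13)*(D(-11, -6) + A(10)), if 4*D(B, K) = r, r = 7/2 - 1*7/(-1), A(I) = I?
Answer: 2525/8 ≈ 315.63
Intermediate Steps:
r = 21/2 (r = 7*(½) - 7*(-1) = 7/2 + 7 = 21/2 ≈ 10.500)
D(B, K) = 21/8 (D(B, K) = (¼)*(21/2) = 21/8)
c(k) = 25
c(13)*(D(-11, -6) + A(10)) = 25*(21/8 + 10) = 25*(101/8) = 2525/8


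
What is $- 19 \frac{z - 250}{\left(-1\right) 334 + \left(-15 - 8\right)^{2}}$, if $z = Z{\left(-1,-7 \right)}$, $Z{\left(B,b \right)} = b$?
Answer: $\frac{4883}{195} \approx 25.041$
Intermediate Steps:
$z = -7$
$- 19 \frac{z - 250}{\left(-1\right) 334 + \left(-15 - 8\right)^{2}} = - 19 \frac{-7 - 250}{\left(-1\right) 334 + \left(-15 - 8\right)^{2}} = - 19 \left(- \frac{257}{-334 + \left(-23\right)^{2}}\right) = - 19 \left(- \frac{257}{-334 + 529}\right) = - 19 \left(- \frac{257}{195}\right) = - 19 \left(\left(-257\right) \frac{1}{195}\right) = \left(-19\right) \left(- \frac{257}{195}\right) = \frac{4883}{195}$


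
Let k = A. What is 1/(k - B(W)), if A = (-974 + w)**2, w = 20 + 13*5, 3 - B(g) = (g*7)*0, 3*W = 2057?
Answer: 1/790318 ≈ 1.2653e-6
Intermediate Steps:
W = 2057/3 (W = (1/3)*2057 = 2057/3 ≈ 685.67)
B(g) = 3 (B(g) = 3 - g*7*0 = 3 - 7*g*0 = 3 - 1*0 = 3 + 0 = 3)
w = 85 (w = 20 + 65 = 85)
A = 790321 (A = (-974 + 85)**2 = (-889)**2 = 790321)
k = 790321
1/(k - B(W)) = 1/(790321 - 1*3) = 1/(790321 - 3) = 1/790318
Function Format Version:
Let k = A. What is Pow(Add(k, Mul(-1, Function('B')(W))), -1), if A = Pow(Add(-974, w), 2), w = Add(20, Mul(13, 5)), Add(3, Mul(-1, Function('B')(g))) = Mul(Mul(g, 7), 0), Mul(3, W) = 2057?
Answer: Rational(1, 790318) ≈ 1.2653e-6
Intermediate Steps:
W = Rational(2057, 3) (W = Mul(Rational(1, 3), 2057) = Rational(2057, 3) ≈ 685.67)
Function('B')(g) = 3 (Function('B')(g) = Add(3, Mul(-1, Mul(Mul(g, 7), 0))) = Add(3, Mul(-1, Mul(Mul(7, g), 0))) = Add(3, Mul(-1, 0)) = Add(3, 0) = 3)
w = 85 (w = Add(20, 65) = 85)
A = 790321 (A = Pow(Add(-974, 85), 2) = Pow(-889, 2) = 790321)
k = 790321
Pow(Add(k, Mul(-1, Function('B')(W))), -1) = Pow(Add(790321, Mul(-1, 3)), -1) = Pow(Add(790321, -3), -1) = Pow(790318, -1) = Rational(1, 790318)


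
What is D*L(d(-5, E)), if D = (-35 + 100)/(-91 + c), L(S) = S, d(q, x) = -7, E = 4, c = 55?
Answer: 455/36 ≈ 12.639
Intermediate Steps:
D = -65/36 (D = (-35 + 100)/(-91 + 55) = 65/(-36) = 65*(-1/36) = -65/36 ≈ -1.8056)
D*L(d(-5, E)) = -65/36*(-7) = 455/36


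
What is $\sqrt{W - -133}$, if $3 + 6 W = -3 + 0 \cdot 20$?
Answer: $2 \sqrt{33} \approx 11.489$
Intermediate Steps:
$W = -1$ ($W = - \frac{1}{2} + \frac{-3 + 0 \cdot 20}{6} = - \frac{1}{2} + \frac{-3 + 0}{6} = - \frac{1}{2} + \frac{1}{6} \left(-3\right) = - \frac{1}{2} - \frac{1}{2} = -1$)
$\sqrt{W - -133} = \sqrt{-1 - -133} = \sqrt{-1 + 133} = \sqrt{132} = 2 \sqrt{33}$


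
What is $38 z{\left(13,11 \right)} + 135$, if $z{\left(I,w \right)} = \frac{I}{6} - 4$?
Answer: $\frac{196}{3} \approx 65.333$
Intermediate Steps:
$z{\left(I,w \right)} = -4 + \frac{I}{6}$ ($z{\left(I,w \right)} = I \frac{1}{6} - 4 = \frac{I}{6} - 4 = -4 + \frac{I}{6}$)
$38 z{\left(13,11 \right)} + 135 = 38 \left(-4 + \frac{1}{6} \cdot 13\right) + 135 = 38 \left(-4 + \frac{13}{6}\right) + 135 = 38 \left(- \frac{11}{6}\right) + 135 = - \frac{209}{3} + 135 = \frac{196}{3}$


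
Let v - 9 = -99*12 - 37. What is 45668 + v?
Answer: 44452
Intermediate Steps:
v = -1216 (v = 9 + (-99*12 - 37) = 9 + (-1188 - 37) = 9 - 1225 = -1216)
45668 + v = 45668 - 1216 = 44452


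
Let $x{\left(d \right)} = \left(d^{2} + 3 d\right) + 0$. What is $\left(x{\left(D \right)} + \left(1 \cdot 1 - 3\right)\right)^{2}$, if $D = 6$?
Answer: $2704$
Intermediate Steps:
$x{\left(d \right)} = d^{2} + 3 d$
$\left(x{\left(D \right)} + \left(1 \cdot 1 - 3\right)\right)^{2} = \left(6 \left(3 + 6\right) + \left(1 \cdot 1 - 3\right)\right)^{2} = \left(6 \cdot 9 + \left(1 - 3\right)\right)^{2} = \left(54 - 2\right)^{2} = 52^{2} = 2704$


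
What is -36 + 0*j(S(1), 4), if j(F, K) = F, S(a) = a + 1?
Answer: -36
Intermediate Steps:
S(a) = 1 + a
-36 + 0*j(S(1), 4) = -36 + 0*(1 + 1) = -36 + 0*2 = -36 + 0 = -36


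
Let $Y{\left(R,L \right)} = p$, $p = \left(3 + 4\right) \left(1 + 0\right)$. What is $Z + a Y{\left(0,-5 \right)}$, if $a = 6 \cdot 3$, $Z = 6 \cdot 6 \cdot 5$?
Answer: $306$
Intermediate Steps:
$Z = 180$ ($Z = 36 \cdot 5 = 180$)
$a = 18$
$p = 7$ ($p = 7 \cdot 1 = 7$)
$Y{\left(R,L \right)} = 7$
$Z + a Y{\left(0,-5 \right)} = 180 + 18 \cdot 7 = 180 + 126 = 306$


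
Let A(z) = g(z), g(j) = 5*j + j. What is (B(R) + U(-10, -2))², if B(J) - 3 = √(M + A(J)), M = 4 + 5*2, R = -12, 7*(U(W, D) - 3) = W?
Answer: -1818/49 + 64*I*√58/7 ≈ -37.102 + 69.63*I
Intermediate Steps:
g(j) = 6*j
U(W, D) = 3 + W/7
M = 14 (M = 4 + 10 = 14)
A(z) = 6*z
B(J) = 3 + √(14 + 6*J)
(B(R) + U(-10, -2))² = ((3 + √(14 + 6*(-12))) + (3 + (⅐)*(-10)))² = ((3 + √(14 - 72)) + (3 - 10/7))² = ((3 + √(-58)) + 11/7)² = ((3 + I*√58) + 11/7)² = (32/7 + I*√58)²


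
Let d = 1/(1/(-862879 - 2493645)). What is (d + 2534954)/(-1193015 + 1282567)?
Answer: -14165/1544 ≈ -9.1742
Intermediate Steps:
d = -3356524 (d = 1/(1/(-3356524)) = 1/(-1/3356524) = -3356524)
(d + 2534954)/(-1193015 + 1282567) = (-3356524 + 2534954)/(-1193015 + 1282567) = -821570/89552 = -821570*1/89552 = -14165/1544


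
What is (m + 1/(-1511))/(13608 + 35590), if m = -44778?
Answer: -67659559/74338178 ≈ -0.91016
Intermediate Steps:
(m + 1/(-1511))/(13608 + 35590) = (-44778 + 1/(-1511))/(13608 + 35590) = (-44778 - 1/1511)/49198 = -67659559/1511*1/49198 = -67659559/74338178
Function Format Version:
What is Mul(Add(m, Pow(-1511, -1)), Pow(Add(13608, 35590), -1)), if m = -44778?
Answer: Rational(-67659559, 74338178) ≈ -0.91016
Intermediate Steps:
Mul(Add(m, Pow(-1511, -1)), Pow(Add(13608, 35590), -1)) = Mul(Add(-44778, Pow(-1511, -1)), Pow(Add(13608, 35590), -1)) = Mul(Add(-44778, Rational(-1, 1511)), Pow(49198, -1)) = Mul(Rational(-67659559, 1511), Rational(1, 49198)) = Rational(-67659559, 74338178)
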